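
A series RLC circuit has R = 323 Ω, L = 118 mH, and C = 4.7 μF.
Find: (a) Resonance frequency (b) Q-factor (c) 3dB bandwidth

Step 1 — Resonance condition Im(Z)=0 gives ω₀ = 1/√(LC).
Step 2 — ω₀ = 1/√(0.118·4.7e-06) = 1343 rad/s.
Step 3 — f₀ = ω₀/(2π) = 213.7 Hz.
Step 4 — Series Q: Q = ω₀L/R = 1343·0.118/323 = 0.4906.
Step 5 — 3dB bandwidth: Δω = ω₀/Q = 2737 rad/s; BW = Δω/(2π) = 435.7 Hz.

(a) f₀ = 213.7 Hz  (b) Q = 0.4906  (c) BW = 435.7 Hz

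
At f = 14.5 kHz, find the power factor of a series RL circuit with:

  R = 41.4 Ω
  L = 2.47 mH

Step 1 — Angular frequency: ω = 2π·f = 2π·1.45e+04 = 9.111e+04 rad/s.
Step 2 — Component impedances:
  R: Z = R = 41.4 Ω
  L: Z = jωL = j·9.111e+04·0.00247 = 0 + j225 Ω
Step 3 — Series combination: Z_total = R + L = 41.4 + j225 Ω = 228.8∠79.6° Ω.
Step 4 — Power factor: PF = cos(φ) = Re(Z)/|Z| = 41.4/228.8 = 0.1809.
Step 5 — Type: Im(Z) = 225 ⇒ lagging (phase φ = 79.6°).

PF = 0.1809 (lagging, φ = 79.6°)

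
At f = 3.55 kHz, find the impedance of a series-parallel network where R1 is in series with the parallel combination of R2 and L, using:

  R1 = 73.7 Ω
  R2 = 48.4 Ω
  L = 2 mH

Step 1 — Angular frequency: ω = 2π·f = 2π·3550 = 2.231e+04 rad/s.
Step 2 — Component impedances:
  R1: Z = R = 73.7 Ω
  R2: Z = R = 48.4 Ω
  L: Z = jωL = j·2.231e+04·0.002 = 0 + j44.61 Ω
Step 3 — Parallel branch: R2 || L = 1/(1/R2 + 1/L) = 22.23 + j24.12 Ω.
Step 4 — Series with R1: Z_total = R1 + (R2 || L) = 95.93 + j24.12 Ω = 98.92∠14.1° Ω.

Z = 95.93 + j24.12 Ω = 98.92∠14.1° Ω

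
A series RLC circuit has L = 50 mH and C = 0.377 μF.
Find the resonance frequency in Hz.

Step 1 — Resonance condition Im(Z)=0 gives ω₀ = 1/√(LC).
Step 2 — ω₀ = 1/√(0.05·3.77e-07) = 7284 rad/s.
Step 3 — f₀ = ω₀/(2π) = 1159 Hz.

f₀ = 1159 Hz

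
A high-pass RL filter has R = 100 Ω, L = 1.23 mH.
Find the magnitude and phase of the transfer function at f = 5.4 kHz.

Step 1 — Angular frequency: ω = 2π·5400 = 3.393e+04 rad/s.
Step 2 — Transfer function: H(jω) = jωL/(R + jωL).
Step 3 — Numerator jωL = j·41.73; denominator R + jωL = 100 + j41.73.
Step 4 — H = 0.1483 + j0.3554.
Step 5 — Magnitude: |H| = 0.3851 (-8.3 dB); phase: φ = 67.3°.

|H| = 0.3851 (-8.3 dB), φ = 67.3°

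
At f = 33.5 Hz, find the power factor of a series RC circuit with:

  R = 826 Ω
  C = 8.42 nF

Step 1 — Angular frequency: ω = 2π·f = 2π·33.5 = 210.5 rad/s.
Step 2 — Component impedances:
  R: Z = R = 826 Ω
  C: Z = 1/(jωC) = -j/(ω·C) = 0 - j5.642e+05 Ω
Step 3 — Series combination: Z_total = R + C = 826 - j5.642e+05 Ω = 5.642e+05∠-89.9° Ω.
Step 4 — Power factor: PF = cos(φ) = Re(Z)/|Z| = 826/5.642e+05 = 0.001464.
Step 5 — Type: Im(Z) = -5.642e+05 ⇒ leading (phase φ = -89.9°).

PF = 0.001464 (leading, φ = -89.9°)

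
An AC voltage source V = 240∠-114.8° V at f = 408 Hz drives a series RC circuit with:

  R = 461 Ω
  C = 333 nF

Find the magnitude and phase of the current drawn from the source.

Step 1 — Angular frequency: ω = 2π·f = 2π·408 = 2564 rad/s.
Step 2 — Component impedances:
  R: Z = R = 461 Ω
  C: Z = 1/(jωC) = -j/(ω·C) = 0 - j1171 Ω
Step 3 — Series combination: Z_total = R + C = 461 - j1171 Ω = 1259∠-68.5° Ω.
Step 4 — Source phasor: V = 240∠-114.8° V = -100.7 - j217.9 V.
Step 5 — Ohm's law: I = V / Z_total = (-100.7 - j217.9) / (461 - j1171) = 0.1318 - j0.1378 A.
Step 6 — Convert to polar: |I| = 0.1906 A, ∠I = -46.3°.

I = 0.1906∠-46.3° A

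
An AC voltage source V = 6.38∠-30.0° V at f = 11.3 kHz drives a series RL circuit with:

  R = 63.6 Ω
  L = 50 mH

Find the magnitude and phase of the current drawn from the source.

Step 1 — Angular frequency: ω = 2π·f = 2π·1.13e+04 = 7.1e+04 rad/s.
Step 2 — Component impedances:
  R: Z = R = 63.6 Ω
  L: Z = jωL = j·7.1e+04·0.05 = 0 + j3550 Ω
Step 3 — Series combination: Z_total = R + L = 63.6 + j3550 Ω = 3551∠89.0° Ω.
Step 4 — Source phasor: V = 6.38∠-30.0° V = 5.525 - j3.19 V.
Step 5 — Ohm's law: I = V / Z_total = (5.525 - j3.19) / (63.6 + j3550) = -0.0008704 - j0.001572 A.
Step 6 — Convert to polar: |I| = 0.001797 A, ∠I = -119.0°.

I = 0.001797∠-119.0° A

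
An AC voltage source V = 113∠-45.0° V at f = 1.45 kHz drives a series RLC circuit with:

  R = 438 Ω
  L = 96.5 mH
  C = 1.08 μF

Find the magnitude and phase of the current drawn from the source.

Step 1 — Angular frequency: ω = 2π·f = 2π·1450 = 9111 rad/s.
Step 2 — Component impedances:
  R: Z = R = 438 Ω
  L: Z = jωL = j·9111·0.0965 = 0 + j879.2 Ω
  C: Z = 1/(jωC) = -j/(ω·C) = 0 - j101.6 Ω
Step 3 — Series combination: Z_total = R + L + C = 438 + j777.5 Ω = 892.4∠60.6° Ω.
Step 4 — Source phasor: V = 113∠-45.0° V = 79.9 - j79.9 V.
Step 5 — Ohm's law: I = V / Z_total = (79.9 - j79.9) / (438 + j777.5) = -0.03407 - j0.122 A.
Step 6 — Convert to polar: |I| = 0.1266 A, ∠I = -105.6°.

I = 0.1266∠-105.6° A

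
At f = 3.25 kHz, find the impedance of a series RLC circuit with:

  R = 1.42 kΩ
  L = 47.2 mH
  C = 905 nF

Step 1 — Angular frequency: ω = 2π·f = 2π·3250 = 2.042e+04 rad/s.
Step 2 — Component impedances:
  R: Z = R = 1420 Ω
  L: Z = jωL = j·2.042e+04·0.0472 = 0 + j963.8 Ω
  C: Z = 1/(jωC) = -j/(ω·C) = 0 - j54.11 Ω
Step 3 — Series combination: Z_total = R + L + C = 1420 + j909.7 Ω = 1686∠32.6° Ω.

Z = 1420 + j909.7 Ω = 1686∠32.6° Ω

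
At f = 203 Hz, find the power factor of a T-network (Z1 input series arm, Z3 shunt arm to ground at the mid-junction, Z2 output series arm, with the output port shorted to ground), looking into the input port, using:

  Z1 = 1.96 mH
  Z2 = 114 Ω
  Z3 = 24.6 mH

Step 1 — Angular frequency: ω = 2π·f = 2π·203 = 1275 rad/s.
Step 2 — Component impedances:
  Z1: Z = jωL = j·1275·0.00196 = 0 + j2.5 Ω
  Z2: Z = R = 114 Ω
  Z3: Z = jωL = j·1275·0.0246 = 0 + j31.38 Ω
Step 3 — With the output port shorted to ground, the output series arm Z2 runs from the junction to ground; the shunt arm Z3 also runs from the junction to ground. They appear in parallel: Z3 || Z2 = 8.028 + j29.17 Ω.
Step 4 — Series with input arm Z1: Z_in = Z1 + (Z3 || Z2) = 8.028 + j31.67 Ω = 32.67∠75.8° Ω.
Step 5 — Power factor: PF = cos(φ) = Re(Z)/|Z| = 8.028/32.67 = 0.2457.
Step 6 — Type: Im(Z) = 31.67 ⇒ lagging (phase φ = 75.8°).

PF = 0.2457 (lagging, φ = 75.8°)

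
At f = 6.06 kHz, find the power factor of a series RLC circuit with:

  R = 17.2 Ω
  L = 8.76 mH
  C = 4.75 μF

Step 1 — Angular frequency: ω = 2π·f = 2π·6060 = 3.808e+04 rad/s.
Step 2 — Component impedances:
  R: Z = R = 17.2 Ω
  L: Z = jωL = j·3.808e+04·0.00876 = 0 + j333.5 Ω
  C: Z = 1/(jωC) = -j/(ω·C) = 0 - j5.529 Ω
Step 3 — Series combination: Z_total = R + L + C = 17.2 + j328 Ω = 328.5∠87.0° Ω.
Step 4 — Power factor: PF = cos(φ) = Re(Z)/|Z| = 17.2/328.5 = 0.05236.
Step 5 — Type: Im(Z) = 328 ⇒ lagging (phase φ = 87.0°).

PF = 0.05236 (lagging, φ = 87.0°)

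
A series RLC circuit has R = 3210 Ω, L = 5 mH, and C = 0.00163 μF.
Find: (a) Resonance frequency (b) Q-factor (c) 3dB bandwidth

Step 1 — Resonance: ω₀ = 1/√(LC) = 1/√(0.005·1.63e-09) = 3.503e+05 rad/s.
Step 2 — f₀ = ω₀/(2π) = 5.575e+04 Hz.
Step 3 — Series Q: Q = ω₀L/R = 3.503e+05·0.005/3210 = 0.5456.
Step 4 — Bandwidth: Δω = ω₀/Q = 6.42e+05 rad/s; BW = Δω/(2π) = 1.022e+05 Hz.

(a) f₀ = 5.575e+04 Hz  (b) Q = 0.5456  (c) BW = 1.022e+05 Hz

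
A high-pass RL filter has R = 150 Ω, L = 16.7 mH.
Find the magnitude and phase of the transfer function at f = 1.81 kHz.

Step 1 — Angular frequency: ω = 2π·1810 = 1.137e+04 rad/s.
Step 2 — Transfer function: H(jω) = jωL/(R + jωL).
Step 3 — Numerator jωL = j·189.9; denominator R + jωL = 150 + j189.9.
Step 4 — H = 0.6158 + j0.4864.
Step 5 — Magnitude: |H| = 0.7848 (-2.1 dB); phase: φ = 38.3°.

|H| = 0.7848 (-2.1 dB), φ = 38.3°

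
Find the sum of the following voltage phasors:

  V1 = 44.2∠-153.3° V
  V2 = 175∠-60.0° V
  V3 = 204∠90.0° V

Step 1 — Convert each phasor to rectangular form:
  V1 = 44.2·(cos(-153.3°) + j·sin(-153.3°)) = -39.49 - j19.86 V
  V2 = 175·(cos(-60.0°) + j·sin(-60.0°)) = 87.5 - j151.6 V
  V3 = 204·(cos(90.0°) + j·sin(90.0°)) = 0 + j204 V
Step 2 — Sum components: V_total = 48.01 + j32.59 V.
Step 3 — Convert to polar: |V_total| = 58.03 V, ∠V_total = 34.2°.

V_total = 58.03∠34.2° V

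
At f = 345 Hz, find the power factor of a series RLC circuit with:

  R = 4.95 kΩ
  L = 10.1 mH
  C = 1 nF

Step 1 — Angular frequency: ω = 2π·f = 2π·345 = 2168 rad/s.
Step 2 — Component impedances:
  R: Z = R = 4950 Ω
  L: Z = jωL = j·2168·0.0101 = 0 + j21.89 Ω
  C: Z = 1/(jωC) = -j/(ω·C) = 0 - j4.613e+05 Ω
Step 3 — Series combination: Z_total = R + L + C = 4950 - j4.613e+05 Ω = 4.613e+05∠-89.4° Ω.
Step 4 — Power factor: PF = cos(φ) = Re(Z)/|Z| = 4950/4.613e+05 = 0.01073.
Step 5 — Type: Im(Z) = -4.613e+05 ⇒ leading (phase φ = -89.4°).

PF = 0.01073 (leading, φ = -89.4°)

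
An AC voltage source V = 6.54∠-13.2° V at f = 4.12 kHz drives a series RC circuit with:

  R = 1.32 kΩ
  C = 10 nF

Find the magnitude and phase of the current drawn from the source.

Step 1 — Angular frequency: ω = 2π·f = 2π·4120 = 2.589e+04 rad/s.
Step 2 — Component impedances:
  R: Z = R = 1320 Ω
  C: Z = 1/(jωC) = -j/(ω·C) = 0 - j3863 Ω
Step 3 — Series combination: Z_total = R + C = 1320 - j3863 Ω = 4082∠-71.1° Ω.
Step 4 — Source phasor: V = 6.54∠-13.2° V = 6.367 - j1.493 V.
Step 5 — Ohm's law: I = V / Z_total = (6.367 - j1.493) / (1320 - j3863) = 0.0008505 + j0.001358 A.
Step 6 — Convert to polar: |I| = 0.001602 A, ∠I = 57.9°.

I = 0.001602∠57.9° A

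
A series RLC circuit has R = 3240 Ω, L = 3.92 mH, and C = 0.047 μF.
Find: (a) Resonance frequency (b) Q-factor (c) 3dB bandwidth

Step 1 — Resonance: ω₀ = 1/√(LC) = 1/√(0.00392·4.7e-08) = 7.367e+04 rad/s.
Step 2 — f₀ = ω₀/(2π) = 1.173e+04 Hz.
Step 3 — Series Q: Q = ω₀L/R = 7.367e+04·0.00392/3240 = 0.08914.
Step 4 — Bandwidth: Δω = ω₀/Q = 8.265e+05 rad/s; BW = Δω/(2π) = 1.315e+05 Hz.

(a) f₀ = 1.173e+04 Hz  (b) Q = 0.08914  (c) BW = 1.315e+05 Hz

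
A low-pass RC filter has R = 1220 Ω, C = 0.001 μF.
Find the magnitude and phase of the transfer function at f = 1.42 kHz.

Step 1 — Angular frequency: ω = 2π·1420 = 8922 rad/s.
Step 2 — Transfer function: H(jω) = 1/(1 + jωRC).
Step 3 — Denominator: 1 + jωRC = 1 + j·8922·1220·1e-09 = 1 + j0.01088.
Step 4 — H = 0.9999 - j0.01088.
Step 5 — Magnitude: |H| = 0.9999 (-0.0 dB); phase: φ = -0.6°.

|H| = 0.9999 (-0.0 dB), φ = -0.6°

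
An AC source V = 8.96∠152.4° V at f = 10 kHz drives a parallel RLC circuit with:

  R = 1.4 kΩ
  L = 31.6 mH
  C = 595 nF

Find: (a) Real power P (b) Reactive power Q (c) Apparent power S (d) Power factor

Step 1 — Angular frequency: ω = 2π·f = 2π·1e+04 = 6.283e+04 rad/s.
Step 2 — Component impedances:
  R: Z = R = 1400 Ω
  L: Z = jωL = j·6.283e+04·0.0316 = 0 + j1985 Ω
  C: Z = 1/(jωC) = -j/(ω·C) = 0 - j26.75 Ω
Step 3 — Parallel combination: 1/Z_total = 1/R + 1/L + 1/C; Z_total = 0.5249 - j27.1 Ω = 27.11∠-88.9° Ω.
Step 4 — Source phasor: V = 8.96∠152.4° V = -7.94 + j4.151 V.
Step 5 — Current: I = V / Z = -0.1588 - j0.2899 A = 0.3305∠-118.7° A.
Step 6 — Complex power: S = V·I* = 0.05734 - j2.961 VA.
Step 7 — Real power: P = Re(S) = 0.05734 W.
Step 8 — Reactive power: Q = Im(S) = -2.961 VAR.
Step 9 — Apparent power: |S| = 2.961 VA.
Step 10 — Power factor: PF = P/|S| = 0.01936 (leading).

(a) P = 0.05734 W  (b) Q = -2.961 VAR  (c) S = 2.961 VA  (d) PF = 0.01936 (leading)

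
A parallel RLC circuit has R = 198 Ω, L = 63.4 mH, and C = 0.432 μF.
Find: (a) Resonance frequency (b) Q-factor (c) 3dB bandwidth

Step 1 — Resonance: ω₀ = 1/√(LC) = 1/√(0.0634·4.32e-07) = 6042 rad/s.
Step 2 — f₀ = ω₀/(2π) = 961.7 Hz.
Step 3 — Parallel Q: Q = R/(ω₀L) = 198/(6042·0.0634) = 0.5168.
Step 4 — Bandwidth: Δω = ω₀/Q = 1.169e+04 rad/s; BW = Δω/(2π) = 1861 Hz.

(a) f₀ = 961.7 Hz  (b) Q = 0.5168  (c) BW = 1861 Hz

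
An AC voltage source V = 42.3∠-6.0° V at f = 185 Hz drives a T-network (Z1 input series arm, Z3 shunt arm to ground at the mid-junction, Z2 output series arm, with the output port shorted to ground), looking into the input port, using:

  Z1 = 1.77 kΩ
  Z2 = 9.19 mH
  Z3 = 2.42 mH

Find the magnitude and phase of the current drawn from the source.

Step 1 — Angular frequency: ω = 2π·f = 2π·185 = 1162 rad/s.
Step 2 — Component impedances:
  Z1: Z = R = 1770 Ω
  Z2: Z = jωL = j·1162·0.00919 = 0 + j10.68 Ω
  Z3: Z = jωL = j·1162·0.00242 = 0 + j2.813 Ω
Step 3 — With the output port shorted to ground, the output series arm Z2 runs from the junction to ground; the shunt arm Z3 also runs from the junction to ground. They appear in parallel: Z3 || Z2 = 0 + j2.227 Ω.
Step 4 — Series with input arm Z1: Z_in = Z1 + (Z3 || Z2) = 1770 + j2.227 Ω = 1770∠0.1° Ω.
Step 5 — Source phasor: V = 42.3∠-6.0° V = 42.07 - j4.422 V.
Step 6 — Ohm's law: I = V / Z_total = (42.07 - j4.422) / (1770 + j2.227) = 0.02376 - j0.002528 A.
Step 7 — Convert to polar: |I| = 0.0239 A, ∠I = -6.1°.

I = 0.0239∠-6.1° A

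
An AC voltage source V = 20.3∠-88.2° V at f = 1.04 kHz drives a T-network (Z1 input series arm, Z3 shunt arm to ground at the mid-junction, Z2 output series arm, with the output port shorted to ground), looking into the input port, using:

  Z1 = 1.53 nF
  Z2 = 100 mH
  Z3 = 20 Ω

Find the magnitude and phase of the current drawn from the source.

Step 1 — Angular frequency: ω = 2π·f = 2π·1040 = 6535 rad/s.
Step 2 — Component impedances:
  Z1: Z = 1/(jωC) = -j/(ω·C) = 0 - j1e+05 Ω
  Z2: Z = jωL = j·6535·0.1 = 0 + j653.5 Ω
  Z3: Z = R = 20 Ω
Step 3 — With the output port shorted to ground, the output series arm Z2 runs from the junction to ground; the shunt arm Z3 also runs from the junction to ground. They appear in parallel: Z3 || Z2 = 19.98 + j0.6116 Ω.
Step 4 — Series with input arm Z1: Z_in = Z1 + (Z3 || Z2) = 19.98 - j1e+05 Ω = 1e+05∠-90.0° Ω.
Step 5 — Source phasor: V = 20.3∠-88.2° V = 0.6376 - j20.29 V.
Step 6 — Ohm's law: I = V / Z_total = (0.6376 - j20.29) / (19.98 - j1e+05) = 0.0002029 + j6.334e-06 A.
Step 7 — Convert to polar: |I| = 0.000203 A, ∠I = 1.8°.

I = 0.000203∠1.8° A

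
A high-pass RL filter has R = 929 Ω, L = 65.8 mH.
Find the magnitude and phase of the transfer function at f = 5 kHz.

Step 1 — Angular frequency: ω = 2π·5000 = 3.142e+04 rad/s.
Step 2 — Transfer function: H(jω) = jωL/(R + jωL).
Step 3 — Numerator jωL = j·2067; denominator R + jωL = 929 + j2067.
Step 4 — H = 0.832 + j0.3739.
Step 5 — Magnitude: |H| = 0.9121 (-0.8 dB); phase: φ = 24.2°.

|H| = 0.9121 (-0.8 dB), φ = 24.2°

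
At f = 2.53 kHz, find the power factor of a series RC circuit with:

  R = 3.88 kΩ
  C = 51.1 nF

Step 1 — Angular frequency: ω = 2π·f = 2π·2530 = 1.59e+04 rad/s.
Step 2 — Component impedances:
  R: Z = R = 3880 Ω
  C: Z = 1/(jωC) = -j/(ω·C) = 0 - j1231 Ω
Step 3 — Series combination: Z_total = R + C = 3880 - j1231 Ω = 4071∠-17.6° Ω.
Step 4 — Power factor: PF = cos(φ) = Re(Z)/|Z| = 3880/4070.6 = 0.9532.
Step 5 — Type: Im(Z) = -1231 ⇒ leading (phase φ = -17.6°).

PF = 0.9532 (leading, φ = -17.6°)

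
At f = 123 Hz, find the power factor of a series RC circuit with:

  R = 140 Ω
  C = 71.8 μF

Step 1 — Angular frequency: ω = 2π·f = 2π·123 = 772.8 rad/s.
Step 2 — Component impedances:
  R: Z = R = 140 Ω
  C: Z = 1/(jωC) = -j/(ω·C) = 0 - j18.02 Ω
Step 3 — Series combination: Z_total = R + C = 140 - j18.02 Ω = 141.2∠-7.3° Ω.
Step 4 — Power factor: PF = cos(φ) = Re(Z)/|Z| = 140/141.16 = 0.9918.
Step 5 — Type: Im(Z) = -18.02 ⇒ leading (phase φ = -7.3°).

PF = 0.9918 (leading, φ = -7.3°)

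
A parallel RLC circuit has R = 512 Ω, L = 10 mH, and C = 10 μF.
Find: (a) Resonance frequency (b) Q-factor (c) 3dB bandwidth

Step 1 — Resonance: ω₀ = 1/√(LC) = 1/√(0.01·1e-05) = 3162 rad/s.
Step 2 — f₀ = ω₀/(2π) = 503.3 Hz.
Step 3 — Parallel Q: Q = R/(ω₀L) = 512/(3162·0.01) = 16.19.
Step 4 — Bandwidth: Δω = ω₀/Q = 195.3 rad/s; BW = Δω/(2π) = 31.08 Hz.

(a) f₀ = 503.3 Hz  (b) Q = 16.19  (c) BW = 31.08 Hz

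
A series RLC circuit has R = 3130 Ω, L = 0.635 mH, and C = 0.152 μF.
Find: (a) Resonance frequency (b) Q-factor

Step 1 — Resonance condition Im(Z)=0 gives ω₀ = 1/√(LC).
Step 2 — ω₀ = 1/√(0.000635·1.52e-07) = 1.018e+05 rad/s.
Step 3 — f₀ = ω₀/(2π) = 1.62e+04 Hz.
Step 4 — Series Q: Q = ω₀L/R = 1.018e+05·0.000635/3130 = 0.02065.

(a) f₀ = 1.62e+04 Hz  (b) Q = 0.02065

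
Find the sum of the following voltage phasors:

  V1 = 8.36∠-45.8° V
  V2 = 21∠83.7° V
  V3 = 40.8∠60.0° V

Step 1 — Convert each phasor to rectangular form:
  V1 = 8.36·(cos(-45.8°) + j·sin(-45.8°)) = 5.828 - j5.993 V
  V2 = 21·(cos(83.7°) + j·sin(83.7°)) = 2.304 + j20.87 V
  V3 = 40.8·(cos(60.0°) + j·sin(60.0°)) = 20.4 + j35.33 V
Step 2 — Sum components: V_total = 28.53 + j50.21 V.
Step 3 — Convert to polar: |V_total| = 57.75 V, ∠V_total = 60.4°.

V_total = 57.75∠60.4° V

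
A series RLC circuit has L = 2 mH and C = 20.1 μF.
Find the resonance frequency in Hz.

Step 1 — Resonance condition Im(Z)=0 gives ω₀ = 1/√(LC).
Step 2 — ω₀ = 1/√(0.002·2.01e-05) = 4988 rad/s.
Step 3 — f₀ = ω₀/(2π) = 793.8 Hz.

f₀ = 793.8 Hz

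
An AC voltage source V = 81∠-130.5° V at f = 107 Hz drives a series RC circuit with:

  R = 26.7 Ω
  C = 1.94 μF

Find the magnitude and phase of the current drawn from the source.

Step 1 — Angular frequency: ω = 2π·f = 2π·107 = 672.3 rad/s.
Step 2 — Component impedances:
  R: Z = R = 26.7 Ω
  C: Z = 1/(jωC) = -j/(ω·C) = 0 - j766.7 Ω
Step 3 — Series combination: Z_total = R + C = 26.7 - j766.7 Ω = 767.2∠-88.0° Ω.
Step 4 — Source phasor: V = 81∠-130.5° V = -52.61 - j61.59 V.
Step 5 — Ohm's law: I = V / Z_total = (-52.61 - j61.59) / (26.7 - j766.7) = 0.07785 - j0.07132 A.
Step 6 — Convert to polar: |I| = 0.1056 A, ∠I = -42.5°.

I = 0.1056∠-42.5° A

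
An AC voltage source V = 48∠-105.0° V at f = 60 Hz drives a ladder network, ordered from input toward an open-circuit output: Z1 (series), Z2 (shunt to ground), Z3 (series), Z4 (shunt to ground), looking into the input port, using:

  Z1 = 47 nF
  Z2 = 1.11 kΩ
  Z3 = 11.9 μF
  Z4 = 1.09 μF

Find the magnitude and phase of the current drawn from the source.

Step 1 — Angular frequency: ω = 2π·f = 2π·60 = 377 rad/s.
Step 2 — Component impedances:
  Z1: Z = 1/(jωC) = -j/(ω·C) = 0 - j5.644e+04 Ω
  Z2: Z = R = 1110 Ω
  Z3: Z = 1/(jωC) = -j/(ω·C) = 0 - j222.9 Ω
  Z4: Z = 1/(jωC) = -j/(ω·C) = 0 - j2434 Ω
Step 3 — Ladder network (open output): work backward from the far end, alternating series and parallel combinations. Z_in = 945 - j5.683e+04 Ω = 5.684e+04∠-89.0° Ω.
Step 4 — Source phasor: V = 48∠-105.0° V = -12.42 - j46.36 V.
Step 5 — Ohm's law: I = V / Z_total = (-12.42 - j46.36) / (945 - j5.683e+04) = 0.0008119 - j0.0002321 A.
Step 6 — Convert to polar: |I| = 0.0008445 A, ∠I = -16.0°.

I = 0.0008445∠-16.0° A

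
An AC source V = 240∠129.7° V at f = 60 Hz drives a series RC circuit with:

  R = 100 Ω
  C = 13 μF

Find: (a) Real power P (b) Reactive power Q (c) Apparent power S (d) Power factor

Step 1 — Angular frequency: ω = 2π·f = 2π·60 = 377 rad/s.
Step 2 — Component impedances:
  R: Z = R = 100 Ω
  C: Z = 1/(jωC) = -j/(ω·C) = 0 - j204 Ω
Step 3 — Series combination: Z_total = R + C = 100 - j204 Ω = 227.2∠-63.9° Ω.
Step 4 — Source phasor: V = 240∠129.7° V = -153.3 + j184.7 V.
Step 5 — Current: I = V / Z = -1.027 - j0.2482 A = 1.056∠-166.4° A.
Step 6 — Complex power: S = V·I* = 111.6 - j227.6 VA.
Step 7 — Real power: P = Re(S) = 111.6 W.
Step 8 — Reactive power: Q = Im(S) = -227.6 VAR.
Step 9 — Apparent power: |S| = 253.5 VA.
Step 10 — Power factor: PF = P/|S| = 0.4401 (leading).

(a) P = 111.6 W  (b) Q = -227.6 VAR  (c) S = 253.5 VA  (d) PF = 0.4401 (leading)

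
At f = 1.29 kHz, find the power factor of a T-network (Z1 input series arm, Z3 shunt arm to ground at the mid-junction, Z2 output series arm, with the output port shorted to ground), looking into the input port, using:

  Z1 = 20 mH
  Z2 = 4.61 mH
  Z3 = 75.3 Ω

Step 1 — Angular frequency: ω = 2π·f = 2π·1290 = 8105 rad/s.
Step 2 — Component impedances:
  Z1: Z = jωL = j·8105·0.02 = 0 + j162.1 Ω
  Z2: Z = jωL = j·8105·0.00461 = 0 + j37.37 Ω
  Z3: Z = R = 75.3 Ω
Step 3 — With the output port shorted to ground, the output series arm Z2 runs from the junction to ground; the shunt arm Z3 also runs from the junction to ground. They appear in parallel: Z3 || Z2 = 14.88 + j29.98 Ω.
Step 4 — Series with input arm Z1: Z_in = Z1 + (Z3 || Z2) = 14.88 + j192.1 Ω = 192.7∠85.6° Ω.
Step 5 — Power factor: PF = cos(φ) = Re(Z)/|Z| = 14.88/192.7 = 0.07722.
Step 6 — Type: Im(Z) = 192.1 ⇒ lagging (phase φ = 85.6°).

PF = 0.07722 (lagging, φ = 85.6°)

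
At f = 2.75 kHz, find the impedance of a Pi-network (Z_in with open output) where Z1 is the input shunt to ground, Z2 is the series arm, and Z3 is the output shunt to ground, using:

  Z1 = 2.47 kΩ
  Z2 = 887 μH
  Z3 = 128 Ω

Step 1 — Angular frequency: ω = 2π·f = 2π·2750 = 1.728e+04 rad/s.
Step 2 — Component impedances:
  Z1: Z = R = 2470 Ω
  Z2: Z = jωL = j·1.728e+04·0.000887 = 0 + j15.33 Ω
  Z3: Z = R = 128 Ω
Step 3 — With open output, the series arm Z2 and the output shunt Z3 appear in series to ground: Z2 + Z3 = 128 + j15.33 Ω.
Step 4 — Parallel with input shunt Z1: Z_in = Z1 || (Z2 + Z3) = 121.8 + j13.85 Ω = 122.6∠6.5° Ω.

Z = 121.8 + j13.85 Ω = 122.6∠6.5° Ω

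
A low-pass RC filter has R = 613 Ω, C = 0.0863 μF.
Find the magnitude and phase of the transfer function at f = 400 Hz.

Step 1 — Angular frequency: ω = 2π·400 = 2513 rad/s.
Step 2 — Transfer function: H(jω) = 1/(1 + jωRC).
Step 3 — Denominator: 1 + jωRC = 1 + j·2513·613·8.63e-08 = 1 + j0.133.
Step 4 — H = 0.9826 - j0.1306.
Step 5 — Magnitude: |H| = 0.9913 (-0.1 dB); phase: φ = -7.6°.

|H| = 0.9913 (-0.1 dB), φ = -7.6°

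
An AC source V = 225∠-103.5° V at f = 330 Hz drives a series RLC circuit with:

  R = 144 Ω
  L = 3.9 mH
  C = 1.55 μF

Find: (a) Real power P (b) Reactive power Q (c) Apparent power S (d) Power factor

Step 1 — Angular frequency: ω = 2π·f = 2π·330 = 2073 rad/s.
Step 2 — Component impedances:
  R: Z = R = 144 Ω
  L: Z = jωL = j·2073·0.0039 = 0 + j8.086 Ω
  C: Z = 1/(jωC) = -j/(ω·C) = 0 - j311.2 Ω
Step 3 — Series combination: Z_total = R + L + C = 144 - j303.1 Ω = 335.5∠-64.6° Ω.
Step 4 — Source phasor: V = 225∠-103.5° V = -52.53 - j218.8 V.
Step 5 — Current: I = V / Z = 0.5218 - j0.4212 A = 0.6706∠-38.9° A.
Step 6 — Complex power: S = V·I* = 64.75 - j136.3 VA.
Step 7 — Real power: P = Re(S) = 64.75 W.
Step 8 — Reactive power: Q = Im(S) = -136.3 VAR.
Step 9 — Apparent power: |S| = 150.9 VA.
Step 10 — Power factor: PF = P/|S| = 0.4292 (leading).

(a) P = 64.75 W  (b) Q = -136.3 VAR  (c) S = 150.9 VA  (d) PF = 0.4292 (leading)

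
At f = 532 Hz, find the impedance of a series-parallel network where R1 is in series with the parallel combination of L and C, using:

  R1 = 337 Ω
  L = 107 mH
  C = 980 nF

Step 1 — Angular frequency: ω = 2π·f = 2π·532 = 3343 rad/s.
Step 2 — Component impedances:
  R1: Z = R = 337 Ω
  L: Z = jωL = j·3343·0.107 = 0 + j357.7 Ω
  C: Z = 1/(jωC) = -j/(ω·C) = 0 - j305.3 Ω
Step 3 — Parallel branch: L || C = 1/(1/L + 1/C) = 0 - j2084 Ω.
Step 4 — Series with R1: Z_total = R1 + (L || C) = 337 - j2084 Ω = 2111∠-80.8° Ω.

Z = 337 - j2084 Ω = 2111∠-80.8° Ω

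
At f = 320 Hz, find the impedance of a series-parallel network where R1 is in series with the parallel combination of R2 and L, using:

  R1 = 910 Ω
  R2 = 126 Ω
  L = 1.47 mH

Step 1 — Angular frequency: ω = 2π·f = 2π·320 = 2011 rad/s.
Step 2 — Component impedances:
  R1: Z = R = 910 Ω
  R2: Z = R = 126 Ω
  L: Z = jωL = j·2011·0.00147 = 0 + j2.956 Ω
Step 3 — Parallel branch: R2 || L = 1/(1/R2 + 1/L) = 0.06929 + j2.954 Ω.
Step 4 — Series with R1: Z_total = R1 + (R2 || L) = 910.1 + j2.954 Ω = 910.1∠0.2° Ω.

Z = 910.1 + j2.954 Ω = 910.1∠0.2° Ω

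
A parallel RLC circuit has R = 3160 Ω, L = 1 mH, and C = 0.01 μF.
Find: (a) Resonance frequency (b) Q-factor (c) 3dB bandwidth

Step 1 — Resonance: ω₀ = 1/√(LC) = 1/√(0.001·1e-08) = 3.162e+05 rad/s.
Step 2 — f₀ = ω₀/(2π) = 5.033e+04 Hz.
Step 3 — Parallel Q: Q = R/(ω₀L) = 3160/(3.162e+05·0.001) = 9.993.
Step 4 — Bandwidth: Δω = ω₀/Q = 3.165e+04 rad/s; BW = Δω/(2π) = 5037 Hz.

(a) f₀ = 5.033e+04 Hz  (b) Q = 9.993  (c) BW = 5037 Hz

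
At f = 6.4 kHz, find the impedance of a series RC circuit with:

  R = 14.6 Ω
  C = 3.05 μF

Step 1 — Angular frequency: ω = 2π·f = 2π·6400 = 4.021e+04 rad/s.
Step 2 — Component impedances:
  R: Z = R = 14.6 Ω
  C: Z = 1/(jωC) = -j/(ω·C) = 0 - j8.153 Ω
Step 3 — Series combination: Z_total = R + C = 14.6 - j8.153 Ω = 16.72∠-29.2° Ω.

Z = 14.6 - j8.153 Ω = 16.72∠-29.2° Ω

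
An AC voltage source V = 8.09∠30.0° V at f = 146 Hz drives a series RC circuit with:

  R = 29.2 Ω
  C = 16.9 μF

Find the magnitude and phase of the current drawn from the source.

Step 1 — Angular frequency: ω = 2π·f = 2π·146 = 917.3 rad/s.
Step 2 — Component impedances:
  R: Z = R = 29.2 Ω
  C: Z = 1/(jωC) = -j/(ω·C) = 0 - j64.5 Ω
Step 3 — Series combination: Z_total = R + C = 29.2 - j64.5 Ω = 70.8∠-65.6° Ω.
Step 4 — Source phasor: V = 8.09∠30.0° V = 7.006 + j4.045 V.
Step 5 — Ohm's law: I = V / Z_total = (7.006 + j4.045) / (29.2 - j64.5) = -0.01124 + j0.1137 A.
Step 6 — Convert to polar: |I| = 0.1143 A, ∠I = 95.6°.

I = 0.1143∠95.6° A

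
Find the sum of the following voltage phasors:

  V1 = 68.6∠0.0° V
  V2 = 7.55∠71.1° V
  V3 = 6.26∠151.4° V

Step 1 — Convert each phasor to rectangular form:
  V1 = 68.6·(cos(0.0°) + j·sin(0.0°)) = 68.6 V
  V2 = 7.55·(cos(71.1°) + j·sin(71.1°)) = 2.446 + j7.143 V
  V3 = 6.26·(cos(151.4°) + j·sin(151.4°)) = -5.496 + j2.997 V
Step 2 — Sum components: V_total = 65.55 + j10.14 V.
Step 3 — Convert to polar: |V_total| = 66.33 V, ∠V_total = 8.8°.

V_total = 66.33∠8.8° V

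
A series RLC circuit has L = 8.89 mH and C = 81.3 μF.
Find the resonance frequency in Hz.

Step 1 — Resonance condition Im(Z)=0 gives ω₀ = 1/√(LC).
Step 2 — ω₀ = 1/√(0.00889·8.13e-05) = 1176 rad/s.
Step 3 — f₀ = ω₀/(2π) = 187.2 Hz.

f₀ = 187.2 Hz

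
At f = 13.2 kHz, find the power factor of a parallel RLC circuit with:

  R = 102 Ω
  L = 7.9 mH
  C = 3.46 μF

Step 1 — Angular frequency: ω = 2π·f = 2π·1.32e+04 = 8.294e+04 rad/s.
Step 2 — Component impedances:
  R: Z = R = 102 Ω
  L: Z = jωL = j·8.294e+04·0.0079 = 0 + j655.2 Ω
  C: Z = 1/(jωC) = -j/(ω·C) = 0 - j3.485 Ω
Step 3 — Parallel combination: 1/Z_total = 1/R + 1/L + 1/C; Z_total = 0.1202 - j3.499 Ω = 3.501∠-88.0° Ω.
Step 4 — Power factor: PF = cos(φ) = Re(Z)/|Z| = 0.1202/3.501 = 0.03433.
Step 5 — Type: Im(Z) = -3.499 ⇒ leading (phase φ = -88.0°).

PF = 0.03433 (leading, φ = -88.0°)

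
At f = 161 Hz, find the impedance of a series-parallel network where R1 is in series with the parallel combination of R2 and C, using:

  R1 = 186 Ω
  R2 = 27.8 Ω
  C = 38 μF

Step 1 — Angular frequency: ω = 2π·f = 2π·161 = 1012 rad/s.
Step 2 — Component impedances:
  R1: Z = R = 186 Ω
  R2: Z = R = 27.8 Ω
  C: Z = 1/(jωC) = -j/(ω·C) = 0 - j26.01 Ω
Step 3 — Parallel branch: R2 || C = 1/(1/R2 + 1/C) = 12.98 - j13.87 Ω.
Step 4 — Series with R1: Z_total = R1 + (R2 || C) = 199 - j13.87 Ω = 199.5∠-4.0° Ω.

Z = 199 - j13.87 Ω = 199.5∠-4.0° Ω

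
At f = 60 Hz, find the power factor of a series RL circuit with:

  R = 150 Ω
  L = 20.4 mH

Step 1 — Angular frequency: ω = 2π·f = 2π·60 = 377 rad/s.
Step 2 — Component impedances:
  R: Z = R = 150 Ω
  L: Z = jωL = j·377·0.0204 = 0 + j7.691 Ω
Step 3 — Series combination: Z_total = R + L = 150 + j7.691 Ω = 150.2∠2.9° Ω.
Step 4 — Power factor: PF = cos(φ) = Re(Z)/|Z| = 150/150.2 = 0.9987.
Step 5 — Type: Im(Z) = 7.691 ⇒ lagging (phase φ = 2.9°).

PF = 0.9987 (lagging, φ = 2.9°)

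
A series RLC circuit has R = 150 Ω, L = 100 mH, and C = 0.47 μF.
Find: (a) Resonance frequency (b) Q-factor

Step 1 — Resonance condition Im(Z)=0 gives ω₀ = 1/√(LC).
Step 2 — ω₀ = 1/√(0.1·4.7e-07) = 4613 rad/s.
Step 3 — f₀ = ω₀/(2π) = 734.1 Hz.
Step 4 — Series Q: Q = ω₀L/R = 4613·0.1/150 = 3.075.

(a) f₀ = 734.1 Hz  (b) Q = 3.075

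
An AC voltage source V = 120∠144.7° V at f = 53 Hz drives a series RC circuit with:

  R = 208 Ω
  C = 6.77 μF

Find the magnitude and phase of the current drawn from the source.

Step 1 — Angular frequency: ω = 2π·f = 2π·53 = 333 rad/s.
Step 2 — Component impedances:
  R: Z = R = 208 Ω
  C: Z = 1/(jωC) = -j/(ω·C) = 0 - j443.6 Ω
Step 3 — Series combination: Z_total = R + C = 208 - j443.6 Ω = 489.9∠-64.9° Ω.
Step 4 — Source phasor: V = 120∠144.7° V = -97.94 + j69.34 V.
Step 5 — Ohm's law: I = V / Z_total = (-97.94 + j69.34) / (208 - j443.6) = -0.213 - j0.1209 A.
Step 6 — Convert to polar: |I| = 0.2449 A, ∠I = -150.4°.

I = 0.2449∠-150.4° A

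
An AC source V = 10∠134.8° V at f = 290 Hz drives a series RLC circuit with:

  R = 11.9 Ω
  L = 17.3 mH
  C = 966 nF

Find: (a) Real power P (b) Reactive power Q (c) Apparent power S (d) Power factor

Step 1 — Angular frequency: ω = 2π·f = 2π·290 = 1822 rad/s.
Step 2 — Component impedances:
  R: Z = R = 11.9 Ω
  L: Z = jωL = j·1822·0.0173 = 0 + j31.52 Ω
  C: Z = 1/(jωC) = -j/(ω·C) = 0 - j568.1 Ω
Step 3 — Series combination: Z_total = R + L + C = 11.9 - j536.6 Ω = 536.7∠-88.7° Ω.
Step 4 — Source phasor: V = 10∠134.8° V = -7.046 + j7.096 V.
Step 5 — Current: I = V / Z = -0.01351 - j0.01283 A = 0.01863∠-136.5° A.
Step 6 — Complex power: S = V·I* = 0.004131 - j0.1863 VA.
Step 7 — Real power: P = Re(S) = 0.004131 W.
Step 8 — Reactive power: Q = Im(S) = -0.1863 VAR.
Step 9 — Apparent power: |S| = 0.1863 VA.
Step 10 — Power factor: PF = P/|S| = 0.02217 (leading).

(a) P = 0.004131 W  (b) Q = -0.1863 VAR  (c) S = 0.1863 VA  (d) PF = 0.02217 (leading)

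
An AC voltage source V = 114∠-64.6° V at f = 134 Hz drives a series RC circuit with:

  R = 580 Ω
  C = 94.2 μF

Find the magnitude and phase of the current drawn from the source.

Step 1 — Angular frequency: ω = 2π·f = 2π·134 = 841.9 rad/s.
Step 2 — Component impedances:
  R: Z = R = 580 Ω
  C: Z = 1/(jωC) = -j/(ω·C) = 0 - j12.61 Ω
Step 3 — Series combination: Z_total = R + C = 580 - j12.61 Ω = 580.1∠-1.2° Ω.
Step 4 — Source phasor: V = 114∠-64.6° V = 48.9 - j103 V.
Step 5 — Ohm's law: I = V / Z_total = (48.9 - j103) / (580 - j12.61) = 0.08813 - j0.1756 A.
Step 6 — Convert to polar: |I| = 0.1965 A, ∠I = -63.4°.

I = 0.1965∠-63.4° A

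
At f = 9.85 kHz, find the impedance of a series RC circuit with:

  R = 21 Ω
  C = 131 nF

Step 1 — Angular frequency: ω = 2π·f = 2π·9850 = 6.189e+04 rad/s.
Step 2 — Component impedances:
  R: Z = R = 21 Ω
  C: Z = 1/(jωC) = -j/(ω·C) = 0 - j123.3 Ω
Step 3 — Series combination: Z_total = R + C = 21 - j123.3 Ω = 125.1∠-80.3° Ω.

Z = 21 - j123.3 Ω = 125.1∠-80.3° Ω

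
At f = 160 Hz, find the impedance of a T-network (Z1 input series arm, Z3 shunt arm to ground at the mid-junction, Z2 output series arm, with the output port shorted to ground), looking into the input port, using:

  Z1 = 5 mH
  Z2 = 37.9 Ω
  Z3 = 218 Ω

Step 1 — Angular frequency: ω = 2π·f = 2π·160 = 1005 rad/s.
Step 2 — Component impedances:
  Z1: Z = jωL = j·1005·0.005 = 0 + j5.027 Ω
  Z2: Z = R = 37.9 Ω
  Z3: Z = R = 218 Ω
Step 3 — With the output port shorted to ground, the output series arm Z2 runs from the junction to ground; the shunt arm Z3 also runs from the junction to ground. They appear in parallel: Z3 || Z2 = 32.29 Ω.
Step 4 — Series with input arm Z1: Z_in = Z1 + (Z3 || Z2) = 32.29 + j5.027 Ω = 32.68∠8.8° Ω.

Z = 32.29 + j5.027 Ω = 32.68∠8.8° Ω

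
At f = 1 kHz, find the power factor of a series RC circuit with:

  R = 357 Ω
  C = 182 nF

Step 1 — Angular frequency: ω = 2π·f = 2π·1000 = 6283 rad/s.
Step 2 — Component impedances:
  R: Z = R = 357 Ω
  C: Z = 1/(jωC) = -j/(ω·C) = 0 - j874.5 Ω
Step 3 — Series combination: Z_total = R + C = 357 - j874.5 Ω = 944.5∠-67.8° Ω.
Step 4 — Power factor: PF = cos(φ) = Re(Z)/|Z| = 357/944.5 = 0.378.
Step 5 — Type: Im(Z) = -874.5 ⇒ leading (phase φ = -67.8°).

PF = 0.378 (leading, φ = -67.8°)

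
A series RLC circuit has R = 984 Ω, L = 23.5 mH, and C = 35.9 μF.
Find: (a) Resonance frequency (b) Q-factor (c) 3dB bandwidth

Step 1 — Resonance: ω₀ = 1/√(LC) = 1/√(0.0235·3.59e-05) = 1089 rad/s.
Step 2 — f₀ = ω₀/(2π) = 173.3 Hz.
Step 3 — Series Q: Q = ω₀L/R = 1089·0.0235/984 = 0.026.
Step 4 — Bandwidth: Δω = ω₀/Q = 4.187e+04 rad/s; BW = Δω/(2π) = 6664 Hz.

(a) f₀ = 173.3 Hz  (b) Q = 0.026  (c) BW = 6664 Hz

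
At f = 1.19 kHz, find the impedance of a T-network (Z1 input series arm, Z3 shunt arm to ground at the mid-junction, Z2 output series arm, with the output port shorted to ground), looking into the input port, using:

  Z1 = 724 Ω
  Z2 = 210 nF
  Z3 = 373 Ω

Step 1 — Angular frequency: ω = 2π·f = 2π·1190 = 7477 rad/s.
Step 2 — Component impedances:
  Z1: Z = R = 724 Ω
  Z2: Z = 1/(jωC) = -j/(ω·C) = 0 - j636.9 Ω
  Z3: Z = R = 373 Ω
Step 3 — With the output port shorted to ground, the output series arm Z2 runs from the junction to ground; the shunt arm Z3 also runs from the junction to ground. They appear in parallel: Z3 || Z2 = 277.7 - j162.7 Ω.
Step 4 — Series with input arm Z1: Z_in = Z1 + (Z3 || Z2) = 1002 - j162.7 Ω = 1015∠-9.2° Ω.

Z = 1002 - j162.7 Ω = 1015∠-9.2° Ω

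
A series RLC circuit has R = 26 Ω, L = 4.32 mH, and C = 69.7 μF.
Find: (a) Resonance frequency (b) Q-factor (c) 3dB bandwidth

Step 1 — Resonance condition Im(Z)=0 gives ω₀ = 1/√(LC).
Step 2 — ω₀ = 1/√(0.00432·6.97e-05) = 1822 rad/s.
Step 3 — f₀ = ω₀/(2π) = 290 Hz.
Step 4 — Series Q: Q = ω₀L/R = 1822·0.00432/26 = 0.3028.
Step 5 — 3dB bandwidth: Δω = ω₀/Q = 6019 rad/s; BW = Δω/(2π) = 957.9 Hz.

(a) f₀ = 290 Hz  (b) Q = 0.3028  (c) BW = 957.9 Hz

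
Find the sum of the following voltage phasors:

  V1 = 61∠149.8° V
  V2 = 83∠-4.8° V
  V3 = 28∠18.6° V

Step 1 — Convert each phasor to rectangular form:
  V1 = 61·(cos(149.8°) + j·sin(149.8°)) = -52.72 + j30.68 V
  V2 = 83·(cos(-4.8°) + j·sin(-4.8°)) = 82.71 - j6.945 V
  V3 = 28·(cos(18.6°) + j·sin(18.6°)) = 26.54 + j8.931 V
Step 2 — Sum components: V_total = 56.53 + j32.67 V.
Step 3 — Convert to polar: |V_total| = 65.29 V, ∠V_total = 30.0°.

V_total = 65.29∠30.0° V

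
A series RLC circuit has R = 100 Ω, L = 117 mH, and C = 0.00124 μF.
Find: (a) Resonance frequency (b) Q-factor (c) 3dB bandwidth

Step 1 — Resonance condition Im(Z)=0 gives ω₀ = 1/√(LC).
Step 2 — ω₀ = 1/√(0.117·1.24e-09) = 8.302e+04 rad/s.
Step 3 — f₀ = ω₀/(2π) = 1.321e+04 Hz.
Step 4 — Series Q: Q = ω₀L/R = 8.302e+04·0.117/100 = 97.14.
Step 5 — 3dB bandwidth: Δω = ω₀/Q = 854.7 rad/s; BW = Δω/(2π) = 136 Hz.

(a) f₀ = 1.321e+04 Hz  (b) Q = 97.14  (c) BW = 136 Hz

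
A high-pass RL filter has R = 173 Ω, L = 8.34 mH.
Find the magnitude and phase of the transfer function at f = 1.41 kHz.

Step 1 — Angular frequency: ω = 2π·1410 = 8859 rad/s.
Step 2 — Transfer function: H(jω) = jωL/(R + jωL).
Step 3 — Numerator jωL = j·73.89; denominator R + jωL = 173 + j73.89.
Step 4 — H = 0.1543 + j0.3612.
Step 5 — Magnitude: |H| = 0.3928 (-8.1 dB); phase: φ = 66.9°.

|H| = 0.3928 (-8.1 dB), φ = 66.9°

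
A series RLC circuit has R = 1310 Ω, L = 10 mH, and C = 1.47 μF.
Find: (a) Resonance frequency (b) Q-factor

Step 1 — Resonance condition Im(Z)=0 gives ω₀ = 1/√(LC).
Step 2 — ω₀ = 1/√(0.01·1.47e-06) = 8248 rad/s.
Step 3 — f₀ = ω₀/(2π) = 1313 Hz.
Step 4 — Series Q: Q = ω₀L/R = 8248·0.01/1310 = 0.06296.

(a) f₀ = 1313 Hz  (b) Q = 0.06296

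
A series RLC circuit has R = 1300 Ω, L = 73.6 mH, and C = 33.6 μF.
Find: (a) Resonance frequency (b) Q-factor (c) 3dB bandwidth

Step 1 — Resonance: ω₀ = 1/√(LC) = 1/√(0.0736·3.36e-05) = 635.9 rad/s.
Step 2 — f₀ = ω₀/(2π) = 101.2 Hz.
Step 3 — Series Q: Q = ω₀L/R = 635.9·0.0736/1300 = 0.036.
Step 4 — Bandwidth: Δω = ω₀/Q = 1.766e+04 rad/s; BW = Δω/(2π) = 2811 Hz.

(a) f₀ = 101.2 Hz  (b) Q = 0.036  (c) BW = 2811 Hz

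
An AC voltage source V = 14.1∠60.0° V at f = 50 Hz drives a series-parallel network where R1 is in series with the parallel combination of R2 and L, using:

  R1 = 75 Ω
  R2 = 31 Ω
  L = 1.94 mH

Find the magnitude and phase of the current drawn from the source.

Step 1 — Angular frequency: ω = 2π·f = 2π·50 = 314.2 rad/s.
Step 2 — Component impedances:
  R1: Z = R = 75 Ω
  R2: Z = R = 31 Ω
  L: Z = jωL = j·314.2·0.00194 = 0 + j0.6095 Ω
Step 3 — Parallel branch: R2 || L = 1/(1/R2 + 1/L) = 0.01198 + j0.6092 Ω.
Step 4 — Series with R1: Z_total = R1 + (R2 || L) = 75.01 + j0.6092 Ω = 75.01∠0.5° Ω.
Step 5 — Source phasor: V = 14.1∠60.0° V = 7.05 + j12.21 V.
Step 6 — Ohm's law: I = V / Z_total = (7.05 + j12.21) / (75.01 + j0.6092) = 0.0953 + j0.162 A.
Step 7 — Convert to polar: |I| = 0.188 A, ∠I = 59.5°.

I = 0.188∠59.5° A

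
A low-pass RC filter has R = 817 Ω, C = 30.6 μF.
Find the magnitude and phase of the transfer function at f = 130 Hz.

Step 1 — Angular frequency: ω = 2π·130 = 816.8 rad/s.
Step 2 — Transfer function: H(jω) = 1/(1 + jωRC).
Step 3 — Denominator: 1 + jωRC = 1 + j·816.8·817·3.06e-05 = 1 + j20.42.
Step 4 — H = 0.002392 - j0.04885.
Step 5 — Magnitude: |H| = 0.04891 (-26.2 dB); phase: φ = -87.2°.

|H| = 0.04891 (-26.2 dB), φ = -87.2°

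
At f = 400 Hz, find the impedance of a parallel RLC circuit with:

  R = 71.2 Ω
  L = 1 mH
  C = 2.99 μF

Step 1 — Angular frequency: ω = 2π·f = 2π·400 = 2513 rad/s.
Step 2 — Component impedances:
  R: Z = R = 71.2 Ω
  L: Z = jωL = j·2513·0.001 = 0 + j2.513 Ω
  C: Z = 1/(jωC) = -j/(ω·C) = 0 - j133.1 Ω
Step 3 — Parallel combination: 1/Z_total = 1/R + 1/L + 1/C; Z_total = 0.09204 + j2.558 Ω = 2.56∠87.9° Ω.

Z = 0.09204 + j2.558 Ω = 2.56∠87.9° Ω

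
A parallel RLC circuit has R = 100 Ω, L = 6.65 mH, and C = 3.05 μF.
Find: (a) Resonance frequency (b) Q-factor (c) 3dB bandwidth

Step 1 — Resonance: ω₀ = 1/√(LC) = 1/√(0.00665·3.05e-06) = 7022 rad/s.
Step 2 — f₀ = ω₀/(2π) = 1118 Hz.
Step 3 — Parallel Q: Q = R/(ω₀L) = 100/(7022·0.00665) = 2.142.
Step 4 — Bandwidth: Δω = ω₀/Q = 3279 rad/s; BW = Δω/(2π) = 521.8 Hz.

(a) f₀ = 1118 Hz  (b) Q = 2.142  (c) BW = 521.8 Hz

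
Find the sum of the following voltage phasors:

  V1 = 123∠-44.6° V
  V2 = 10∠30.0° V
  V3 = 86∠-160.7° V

Step 1 — Convert each phasor to rectangular form:
  V1 = 123·(cos(-44.6°) + j·sin(-44.6°)) = 87.58 - j86.36 V
  V2 = 10·(cos(30.0°) + j·sin(30.0°)) = 8.66 + j5 V
  V3 = 86·(cos(-160.7°) + j·sin(-160.7°)) = -81.17 - j28.42 V
Step 2 — Sum components: V_total = 15.07 - j109.8 V.
Step 3 — Convert to polar: |V_total| = 110.8 V, ∠V_total = -82.2°.

V_total = 110.8∠-82.2° V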